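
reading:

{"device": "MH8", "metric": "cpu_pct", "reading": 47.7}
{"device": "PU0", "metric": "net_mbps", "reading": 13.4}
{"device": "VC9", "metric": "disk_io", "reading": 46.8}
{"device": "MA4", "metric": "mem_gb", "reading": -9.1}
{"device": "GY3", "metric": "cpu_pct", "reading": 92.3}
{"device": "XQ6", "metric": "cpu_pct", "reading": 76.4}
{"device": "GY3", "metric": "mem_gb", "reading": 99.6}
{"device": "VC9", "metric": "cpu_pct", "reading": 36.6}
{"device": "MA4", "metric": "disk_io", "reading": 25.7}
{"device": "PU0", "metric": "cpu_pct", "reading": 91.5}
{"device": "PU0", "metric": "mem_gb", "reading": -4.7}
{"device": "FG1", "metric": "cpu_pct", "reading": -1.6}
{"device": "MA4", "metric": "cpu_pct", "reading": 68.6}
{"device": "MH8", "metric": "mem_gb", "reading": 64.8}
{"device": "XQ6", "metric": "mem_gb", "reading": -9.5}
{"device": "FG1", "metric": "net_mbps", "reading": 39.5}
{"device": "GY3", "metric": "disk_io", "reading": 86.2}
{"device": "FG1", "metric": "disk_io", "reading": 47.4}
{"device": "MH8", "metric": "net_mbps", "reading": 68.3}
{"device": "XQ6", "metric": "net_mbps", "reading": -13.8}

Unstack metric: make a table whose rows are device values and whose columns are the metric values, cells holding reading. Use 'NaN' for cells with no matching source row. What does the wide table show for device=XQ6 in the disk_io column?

No long-format row has device=XQ6 and metric=disk_io, so the cell is NaN.

NaN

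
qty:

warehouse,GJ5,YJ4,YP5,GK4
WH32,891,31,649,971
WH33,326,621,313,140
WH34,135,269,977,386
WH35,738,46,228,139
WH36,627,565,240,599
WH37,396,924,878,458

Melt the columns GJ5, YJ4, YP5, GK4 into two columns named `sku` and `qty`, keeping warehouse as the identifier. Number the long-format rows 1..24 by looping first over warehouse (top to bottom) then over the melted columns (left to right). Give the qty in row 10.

24 rows total (6 × 4). Row 10: index ⌊(10-1)/4⌋ = 2 into warehouse → WH34; (10-1) mod 4 = 1 into the melted columns → YJ4.
So row 10 is (WH34, YJ4, 269); qty = 269.

269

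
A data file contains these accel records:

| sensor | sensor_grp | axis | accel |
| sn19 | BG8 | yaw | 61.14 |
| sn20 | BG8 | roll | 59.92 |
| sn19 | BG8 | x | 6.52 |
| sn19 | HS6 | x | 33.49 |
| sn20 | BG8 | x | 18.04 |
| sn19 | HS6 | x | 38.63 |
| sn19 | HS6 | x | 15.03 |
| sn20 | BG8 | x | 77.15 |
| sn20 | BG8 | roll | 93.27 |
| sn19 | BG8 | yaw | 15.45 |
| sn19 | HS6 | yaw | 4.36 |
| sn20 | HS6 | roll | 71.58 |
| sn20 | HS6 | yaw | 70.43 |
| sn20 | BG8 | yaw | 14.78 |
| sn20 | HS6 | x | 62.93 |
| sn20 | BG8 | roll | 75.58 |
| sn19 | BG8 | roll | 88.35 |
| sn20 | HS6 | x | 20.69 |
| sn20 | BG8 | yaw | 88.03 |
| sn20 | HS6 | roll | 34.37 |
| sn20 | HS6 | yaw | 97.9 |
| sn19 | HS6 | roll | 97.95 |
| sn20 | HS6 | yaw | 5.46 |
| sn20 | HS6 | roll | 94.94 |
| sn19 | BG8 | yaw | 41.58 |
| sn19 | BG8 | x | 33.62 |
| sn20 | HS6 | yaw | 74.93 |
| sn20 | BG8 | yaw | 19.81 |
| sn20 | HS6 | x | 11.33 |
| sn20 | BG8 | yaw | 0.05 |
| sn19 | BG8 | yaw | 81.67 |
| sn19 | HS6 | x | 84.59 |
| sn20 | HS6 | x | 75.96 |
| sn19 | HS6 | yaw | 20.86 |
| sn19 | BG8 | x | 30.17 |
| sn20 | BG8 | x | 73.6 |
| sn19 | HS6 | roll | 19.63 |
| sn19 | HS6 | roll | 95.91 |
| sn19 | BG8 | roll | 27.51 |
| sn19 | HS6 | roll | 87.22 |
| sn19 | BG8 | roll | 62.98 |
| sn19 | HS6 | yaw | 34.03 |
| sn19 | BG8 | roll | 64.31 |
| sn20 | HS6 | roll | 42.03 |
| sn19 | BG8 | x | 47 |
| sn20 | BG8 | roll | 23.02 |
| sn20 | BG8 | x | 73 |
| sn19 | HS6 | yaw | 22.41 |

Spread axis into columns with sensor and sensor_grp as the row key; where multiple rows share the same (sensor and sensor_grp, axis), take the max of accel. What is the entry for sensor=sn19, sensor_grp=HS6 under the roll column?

97.95

Rows with sensor=sn19, sensor_grp=HS6 and axis=roll: accel values are 97.95, 19.63, 95.91, 87.22.
max(97.95, 19.63, 95.91, 87.22) = 97.95.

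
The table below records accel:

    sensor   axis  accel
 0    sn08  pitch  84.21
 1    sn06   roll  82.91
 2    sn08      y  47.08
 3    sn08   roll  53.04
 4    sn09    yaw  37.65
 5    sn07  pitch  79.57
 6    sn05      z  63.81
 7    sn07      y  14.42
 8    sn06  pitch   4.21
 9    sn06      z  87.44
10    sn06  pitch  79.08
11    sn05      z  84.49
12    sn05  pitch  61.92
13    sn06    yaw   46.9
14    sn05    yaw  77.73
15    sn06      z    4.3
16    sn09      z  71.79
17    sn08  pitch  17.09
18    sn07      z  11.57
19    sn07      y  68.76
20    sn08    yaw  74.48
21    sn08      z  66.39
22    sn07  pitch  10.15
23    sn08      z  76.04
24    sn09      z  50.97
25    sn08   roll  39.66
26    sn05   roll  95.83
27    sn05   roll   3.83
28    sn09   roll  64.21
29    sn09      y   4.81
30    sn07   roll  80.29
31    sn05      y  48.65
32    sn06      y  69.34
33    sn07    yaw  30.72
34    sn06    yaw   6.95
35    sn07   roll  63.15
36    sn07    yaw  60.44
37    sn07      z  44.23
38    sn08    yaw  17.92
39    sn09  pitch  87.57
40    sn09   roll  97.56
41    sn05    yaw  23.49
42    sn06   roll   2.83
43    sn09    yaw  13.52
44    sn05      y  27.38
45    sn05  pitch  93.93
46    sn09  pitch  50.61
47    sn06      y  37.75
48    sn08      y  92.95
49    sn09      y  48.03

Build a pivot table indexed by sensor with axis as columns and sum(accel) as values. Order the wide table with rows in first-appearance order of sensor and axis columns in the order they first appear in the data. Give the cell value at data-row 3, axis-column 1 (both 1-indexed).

138.18

With rows in first-appearance order of sensor, row 3 is sensor=sn09. axis columns in first-appearance order: pitch, roll, y, yaw, z; column 1 is pitch.
Long rows with sensor=sn09, axis=pitch: 87.57 + 50.61 = 138.18.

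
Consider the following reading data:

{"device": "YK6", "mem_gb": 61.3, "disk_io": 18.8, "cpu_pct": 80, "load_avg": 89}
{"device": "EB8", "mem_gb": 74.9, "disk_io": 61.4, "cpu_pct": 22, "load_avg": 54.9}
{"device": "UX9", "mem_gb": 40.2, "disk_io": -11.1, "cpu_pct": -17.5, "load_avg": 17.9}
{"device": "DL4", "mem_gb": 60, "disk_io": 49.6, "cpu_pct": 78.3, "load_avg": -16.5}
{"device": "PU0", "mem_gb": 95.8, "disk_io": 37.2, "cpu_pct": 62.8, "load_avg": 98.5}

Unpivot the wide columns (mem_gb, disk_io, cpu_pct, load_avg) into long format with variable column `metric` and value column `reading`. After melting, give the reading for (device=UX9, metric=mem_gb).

40.2

Unpivoting turns each (device, wide-column) pair into one long row.
The wide cell at row UX9, column mem_gb holds 40.2, so the long row (UX9, mem_gb) has reading=40.2.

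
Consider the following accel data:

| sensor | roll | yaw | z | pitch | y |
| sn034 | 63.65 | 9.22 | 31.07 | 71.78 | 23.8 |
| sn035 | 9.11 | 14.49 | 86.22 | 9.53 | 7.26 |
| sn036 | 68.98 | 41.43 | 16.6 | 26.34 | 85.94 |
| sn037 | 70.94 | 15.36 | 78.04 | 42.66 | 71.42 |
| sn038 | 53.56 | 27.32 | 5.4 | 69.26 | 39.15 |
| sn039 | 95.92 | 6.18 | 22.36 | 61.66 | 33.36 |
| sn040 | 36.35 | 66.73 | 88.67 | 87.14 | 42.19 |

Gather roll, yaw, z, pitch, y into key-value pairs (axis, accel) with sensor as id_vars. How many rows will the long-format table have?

7 sensor values × 5 melted columns = 35 rows.

35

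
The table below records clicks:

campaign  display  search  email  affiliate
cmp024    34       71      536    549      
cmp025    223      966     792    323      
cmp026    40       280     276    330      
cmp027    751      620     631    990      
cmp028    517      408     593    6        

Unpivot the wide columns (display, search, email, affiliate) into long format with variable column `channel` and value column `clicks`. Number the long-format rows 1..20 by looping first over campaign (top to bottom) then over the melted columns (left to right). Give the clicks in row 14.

620

20 rows total (5 × 4). Row 14: index ⌊(14-1)/4⌋ = 3 into campaign → cmp027; (14-1) mod 4 = 1 into the melted columns → search.
So row 14 is (cmp027, search, 620); clicks = 620.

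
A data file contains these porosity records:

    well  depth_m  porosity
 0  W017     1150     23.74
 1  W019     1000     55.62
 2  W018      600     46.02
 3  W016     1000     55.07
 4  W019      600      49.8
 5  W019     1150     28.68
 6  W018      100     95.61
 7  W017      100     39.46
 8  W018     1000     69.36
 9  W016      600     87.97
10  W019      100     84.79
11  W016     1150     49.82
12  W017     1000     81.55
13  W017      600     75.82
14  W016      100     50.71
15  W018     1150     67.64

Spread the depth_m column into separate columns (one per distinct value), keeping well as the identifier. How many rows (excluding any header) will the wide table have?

4

4 distinct well values → 4 rows.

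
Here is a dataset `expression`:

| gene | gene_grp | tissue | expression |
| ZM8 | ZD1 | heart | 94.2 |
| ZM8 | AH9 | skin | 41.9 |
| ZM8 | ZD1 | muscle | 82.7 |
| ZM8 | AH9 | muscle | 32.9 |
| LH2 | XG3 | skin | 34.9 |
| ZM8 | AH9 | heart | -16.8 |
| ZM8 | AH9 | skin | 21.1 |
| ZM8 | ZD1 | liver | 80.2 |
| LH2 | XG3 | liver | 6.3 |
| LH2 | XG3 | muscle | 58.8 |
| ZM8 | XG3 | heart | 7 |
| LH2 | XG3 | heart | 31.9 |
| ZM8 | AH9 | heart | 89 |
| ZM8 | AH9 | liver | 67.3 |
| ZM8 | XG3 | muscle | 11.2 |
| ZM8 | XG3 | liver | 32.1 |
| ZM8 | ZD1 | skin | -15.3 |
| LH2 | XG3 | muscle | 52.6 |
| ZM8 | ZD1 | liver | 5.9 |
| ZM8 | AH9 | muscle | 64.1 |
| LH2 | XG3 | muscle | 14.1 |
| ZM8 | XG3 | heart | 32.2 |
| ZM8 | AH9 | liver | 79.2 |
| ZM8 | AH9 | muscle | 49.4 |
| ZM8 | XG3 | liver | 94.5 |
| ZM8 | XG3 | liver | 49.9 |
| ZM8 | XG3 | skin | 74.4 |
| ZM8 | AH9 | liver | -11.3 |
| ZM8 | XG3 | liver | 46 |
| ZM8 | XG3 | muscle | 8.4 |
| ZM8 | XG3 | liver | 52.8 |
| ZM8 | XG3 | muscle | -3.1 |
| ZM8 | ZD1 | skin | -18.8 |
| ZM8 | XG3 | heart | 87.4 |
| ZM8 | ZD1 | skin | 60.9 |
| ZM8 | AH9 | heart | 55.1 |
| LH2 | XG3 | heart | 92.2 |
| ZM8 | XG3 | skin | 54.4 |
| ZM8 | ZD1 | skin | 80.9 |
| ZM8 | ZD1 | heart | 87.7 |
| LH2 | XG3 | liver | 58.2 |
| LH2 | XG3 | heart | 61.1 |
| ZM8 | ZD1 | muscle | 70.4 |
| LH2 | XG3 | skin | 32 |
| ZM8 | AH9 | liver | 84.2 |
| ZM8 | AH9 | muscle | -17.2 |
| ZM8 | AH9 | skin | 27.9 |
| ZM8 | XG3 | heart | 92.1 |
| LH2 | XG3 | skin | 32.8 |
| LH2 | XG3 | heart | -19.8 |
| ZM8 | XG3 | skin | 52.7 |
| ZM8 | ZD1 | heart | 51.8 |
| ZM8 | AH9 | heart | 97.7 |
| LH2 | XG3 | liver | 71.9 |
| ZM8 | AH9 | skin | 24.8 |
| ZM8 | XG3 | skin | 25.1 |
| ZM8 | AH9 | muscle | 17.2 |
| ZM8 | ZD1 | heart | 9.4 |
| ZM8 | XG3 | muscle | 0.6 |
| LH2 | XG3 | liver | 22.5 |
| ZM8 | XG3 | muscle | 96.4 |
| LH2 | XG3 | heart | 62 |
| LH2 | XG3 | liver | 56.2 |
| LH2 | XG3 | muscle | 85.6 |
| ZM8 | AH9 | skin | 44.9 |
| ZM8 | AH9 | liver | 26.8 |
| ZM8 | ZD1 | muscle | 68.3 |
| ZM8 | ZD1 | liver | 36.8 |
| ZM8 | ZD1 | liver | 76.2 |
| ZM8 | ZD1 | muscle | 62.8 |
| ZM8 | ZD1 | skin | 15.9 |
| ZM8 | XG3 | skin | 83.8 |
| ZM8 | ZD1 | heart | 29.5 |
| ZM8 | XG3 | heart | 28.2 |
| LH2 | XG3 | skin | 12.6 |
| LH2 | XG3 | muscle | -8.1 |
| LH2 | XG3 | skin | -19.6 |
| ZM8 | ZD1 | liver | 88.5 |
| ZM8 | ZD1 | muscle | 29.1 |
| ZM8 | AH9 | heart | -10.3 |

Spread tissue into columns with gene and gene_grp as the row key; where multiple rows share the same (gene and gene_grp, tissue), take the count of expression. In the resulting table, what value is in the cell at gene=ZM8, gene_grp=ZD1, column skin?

Rows with gene=ZM8, gene_grp=ZD1 and tissue=skin: expression values are -15.3, -18.8, 60.9, 80.9, 15.9.
5 rows match — count = 5.

5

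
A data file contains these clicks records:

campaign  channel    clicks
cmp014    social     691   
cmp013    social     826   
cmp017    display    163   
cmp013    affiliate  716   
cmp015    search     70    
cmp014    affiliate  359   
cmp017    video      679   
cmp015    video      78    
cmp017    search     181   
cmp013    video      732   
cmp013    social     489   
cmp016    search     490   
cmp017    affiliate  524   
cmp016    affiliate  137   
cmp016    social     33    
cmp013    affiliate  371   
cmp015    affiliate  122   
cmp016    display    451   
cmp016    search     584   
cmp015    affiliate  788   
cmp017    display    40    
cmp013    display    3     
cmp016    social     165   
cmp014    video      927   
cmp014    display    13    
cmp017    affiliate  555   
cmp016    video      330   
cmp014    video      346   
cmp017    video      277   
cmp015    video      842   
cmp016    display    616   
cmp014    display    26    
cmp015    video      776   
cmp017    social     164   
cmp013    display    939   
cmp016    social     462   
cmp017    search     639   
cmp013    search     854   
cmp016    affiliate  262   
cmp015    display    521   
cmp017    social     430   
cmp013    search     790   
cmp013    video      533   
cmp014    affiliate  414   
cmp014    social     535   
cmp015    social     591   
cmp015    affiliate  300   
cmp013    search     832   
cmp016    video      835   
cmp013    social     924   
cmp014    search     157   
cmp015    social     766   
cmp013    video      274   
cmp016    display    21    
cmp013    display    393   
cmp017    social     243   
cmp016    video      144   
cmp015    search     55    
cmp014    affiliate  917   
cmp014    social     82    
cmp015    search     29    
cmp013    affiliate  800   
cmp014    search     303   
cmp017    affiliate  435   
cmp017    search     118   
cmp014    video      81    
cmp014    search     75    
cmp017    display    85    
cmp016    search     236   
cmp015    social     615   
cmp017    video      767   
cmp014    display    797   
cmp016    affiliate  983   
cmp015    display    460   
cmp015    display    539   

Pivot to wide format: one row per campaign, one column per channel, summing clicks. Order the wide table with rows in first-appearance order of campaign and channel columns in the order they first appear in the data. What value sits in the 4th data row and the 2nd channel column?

1520

With rows in first-appearance order of campaign, row 4 is campaign=cmp015. channel columns in first-appearance order: social, display, affiliate, search, video; column 2 is display.
Long rows with campaign=cmp015, channel=display: 521 + 460 + 539 = 1520.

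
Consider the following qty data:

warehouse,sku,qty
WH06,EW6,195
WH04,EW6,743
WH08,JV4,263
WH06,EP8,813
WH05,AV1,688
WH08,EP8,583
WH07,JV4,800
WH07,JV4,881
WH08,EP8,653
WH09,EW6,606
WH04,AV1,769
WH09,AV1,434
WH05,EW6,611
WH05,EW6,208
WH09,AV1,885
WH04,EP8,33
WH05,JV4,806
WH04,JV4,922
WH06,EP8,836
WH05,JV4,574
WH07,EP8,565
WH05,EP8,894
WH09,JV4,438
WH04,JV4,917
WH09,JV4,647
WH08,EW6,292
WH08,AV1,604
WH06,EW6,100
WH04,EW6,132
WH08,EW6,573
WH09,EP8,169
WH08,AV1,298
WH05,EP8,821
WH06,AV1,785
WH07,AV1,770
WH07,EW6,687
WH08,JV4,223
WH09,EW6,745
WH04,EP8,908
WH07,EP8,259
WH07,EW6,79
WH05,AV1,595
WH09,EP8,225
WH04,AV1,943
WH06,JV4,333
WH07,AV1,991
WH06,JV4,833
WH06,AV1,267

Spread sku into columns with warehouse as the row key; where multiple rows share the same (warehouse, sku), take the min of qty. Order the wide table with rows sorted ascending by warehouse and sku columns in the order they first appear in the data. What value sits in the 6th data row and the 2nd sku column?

438

With rows sorted ascending by warehouse, row 6 is warehouse=WH09. sku columns in first-appearance order: EW6, JV4, EP8, AV1; column 2 is JV4.
Long rows with warehouse=WH09, sku=JV4: min(438, 647) = 438.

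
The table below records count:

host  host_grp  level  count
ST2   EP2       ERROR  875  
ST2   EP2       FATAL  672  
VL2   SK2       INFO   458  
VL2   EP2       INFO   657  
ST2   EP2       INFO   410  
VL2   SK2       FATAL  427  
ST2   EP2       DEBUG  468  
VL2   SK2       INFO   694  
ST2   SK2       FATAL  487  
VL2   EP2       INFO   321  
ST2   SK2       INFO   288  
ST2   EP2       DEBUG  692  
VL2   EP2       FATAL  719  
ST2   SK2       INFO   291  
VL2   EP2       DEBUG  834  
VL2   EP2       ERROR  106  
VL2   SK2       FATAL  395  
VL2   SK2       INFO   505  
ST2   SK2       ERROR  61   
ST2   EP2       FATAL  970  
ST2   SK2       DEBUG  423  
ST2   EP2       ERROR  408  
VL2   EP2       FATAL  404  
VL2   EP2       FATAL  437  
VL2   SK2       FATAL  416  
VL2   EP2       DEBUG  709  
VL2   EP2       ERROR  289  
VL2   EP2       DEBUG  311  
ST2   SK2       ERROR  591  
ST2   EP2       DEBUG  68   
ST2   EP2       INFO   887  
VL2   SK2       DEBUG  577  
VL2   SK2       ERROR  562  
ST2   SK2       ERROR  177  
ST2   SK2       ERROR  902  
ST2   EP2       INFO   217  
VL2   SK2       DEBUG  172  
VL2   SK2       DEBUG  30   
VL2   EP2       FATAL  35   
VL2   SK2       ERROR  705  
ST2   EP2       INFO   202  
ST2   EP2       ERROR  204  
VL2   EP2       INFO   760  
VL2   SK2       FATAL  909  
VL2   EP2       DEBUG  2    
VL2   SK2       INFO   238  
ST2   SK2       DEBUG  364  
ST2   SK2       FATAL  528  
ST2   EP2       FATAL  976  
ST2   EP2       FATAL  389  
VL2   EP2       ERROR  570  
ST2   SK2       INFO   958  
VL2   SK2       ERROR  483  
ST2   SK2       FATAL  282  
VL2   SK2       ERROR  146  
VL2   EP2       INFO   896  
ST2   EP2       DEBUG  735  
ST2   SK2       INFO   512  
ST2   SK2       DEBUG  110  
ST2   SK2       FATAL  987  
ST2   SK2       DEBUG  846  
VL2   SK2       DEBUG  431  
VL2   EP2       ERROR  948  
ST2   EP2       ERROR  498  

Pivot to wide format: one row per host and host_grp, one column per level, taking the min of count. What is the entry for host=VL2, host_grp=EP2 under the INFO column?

321

Rows with host=VL2, host_grp=EP2 and level=INFO: count values are 657, 321, 760, 896.
min(657, 321, 760, 896) = 321.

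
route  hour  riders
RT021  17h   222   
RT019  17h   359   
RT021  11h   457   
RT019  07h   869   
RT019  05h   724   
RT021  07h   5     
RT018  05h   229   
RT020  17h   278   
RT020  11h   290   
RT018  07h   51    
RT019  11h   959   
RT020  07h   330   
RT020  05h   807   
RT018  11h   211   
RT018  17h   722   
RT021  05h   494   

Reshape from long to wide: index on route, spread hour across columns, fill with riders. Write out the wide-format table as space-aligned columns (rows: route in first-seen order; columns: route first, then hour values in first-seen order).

Columns: route plus the 4 distinct hour values (17h, 11h, 07h, 05h).
For example, row RT021 column 17h takes riders=222 from the long row (RT021, 17h).

route  17h  11h  07h  05h
RT021  222  457  5    494
RT019  359  959  869  724
RT018  722  211  51   229
RT020  278  290  330  807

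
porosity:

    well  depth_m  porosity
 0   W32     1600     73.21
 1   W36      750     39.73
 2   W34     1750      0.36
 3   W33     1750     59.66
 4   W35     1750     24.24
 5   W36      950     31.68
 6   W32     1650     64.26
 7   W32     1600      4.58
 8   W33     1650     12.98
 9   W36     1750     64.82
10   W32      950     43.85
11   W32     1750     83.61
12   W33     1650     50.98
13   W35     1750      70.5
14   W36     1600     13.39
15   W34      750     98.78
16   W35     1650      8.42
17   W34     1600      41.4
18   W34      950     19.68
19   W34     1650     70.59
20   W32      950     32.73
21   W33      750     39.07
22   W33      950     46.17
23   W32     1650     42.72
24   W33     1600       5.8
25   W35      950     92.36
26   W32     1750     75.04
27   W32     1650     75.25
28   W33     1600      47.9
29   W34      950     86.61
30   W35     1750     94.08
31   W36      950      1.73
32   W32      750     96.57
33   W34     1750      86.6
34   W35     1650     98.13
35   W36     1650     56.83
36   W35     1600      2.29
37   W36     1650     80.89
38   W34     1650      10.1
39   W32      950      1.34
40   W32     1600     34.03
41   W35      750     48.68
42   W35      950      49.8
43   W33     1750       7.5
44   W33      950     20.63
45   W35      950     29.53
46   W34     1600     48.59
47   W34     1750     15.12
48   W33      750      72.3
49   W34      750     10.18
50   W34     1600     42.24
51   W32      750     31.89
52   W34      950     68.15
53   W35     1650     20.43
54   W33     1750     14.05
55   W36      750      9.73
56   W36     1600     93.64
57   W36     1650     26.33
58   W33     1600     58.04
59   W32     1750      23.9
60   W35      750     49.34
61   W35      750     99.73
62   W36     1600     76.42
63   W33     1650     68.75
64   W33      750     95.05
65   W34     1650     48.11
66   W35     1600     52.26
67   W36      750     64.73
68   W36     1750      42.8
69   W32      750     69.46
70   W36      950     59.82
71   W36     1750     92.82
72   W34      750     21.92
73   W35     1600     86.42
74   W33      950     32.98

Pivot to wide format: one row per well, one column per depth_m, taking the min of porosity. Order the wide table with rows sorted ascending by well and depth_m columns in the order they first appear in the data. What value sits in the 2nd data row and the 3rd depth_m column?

7.5

With rows sorted ascending by well, row 2 is well=W33. depth_m columns in first-appearance order: 1600, 750, 1750, 950, 1650; column 3 is 1750.
Long rows with well=W33, depth_m=1750: min(59.66, 7.5, 14.05) = 7.5.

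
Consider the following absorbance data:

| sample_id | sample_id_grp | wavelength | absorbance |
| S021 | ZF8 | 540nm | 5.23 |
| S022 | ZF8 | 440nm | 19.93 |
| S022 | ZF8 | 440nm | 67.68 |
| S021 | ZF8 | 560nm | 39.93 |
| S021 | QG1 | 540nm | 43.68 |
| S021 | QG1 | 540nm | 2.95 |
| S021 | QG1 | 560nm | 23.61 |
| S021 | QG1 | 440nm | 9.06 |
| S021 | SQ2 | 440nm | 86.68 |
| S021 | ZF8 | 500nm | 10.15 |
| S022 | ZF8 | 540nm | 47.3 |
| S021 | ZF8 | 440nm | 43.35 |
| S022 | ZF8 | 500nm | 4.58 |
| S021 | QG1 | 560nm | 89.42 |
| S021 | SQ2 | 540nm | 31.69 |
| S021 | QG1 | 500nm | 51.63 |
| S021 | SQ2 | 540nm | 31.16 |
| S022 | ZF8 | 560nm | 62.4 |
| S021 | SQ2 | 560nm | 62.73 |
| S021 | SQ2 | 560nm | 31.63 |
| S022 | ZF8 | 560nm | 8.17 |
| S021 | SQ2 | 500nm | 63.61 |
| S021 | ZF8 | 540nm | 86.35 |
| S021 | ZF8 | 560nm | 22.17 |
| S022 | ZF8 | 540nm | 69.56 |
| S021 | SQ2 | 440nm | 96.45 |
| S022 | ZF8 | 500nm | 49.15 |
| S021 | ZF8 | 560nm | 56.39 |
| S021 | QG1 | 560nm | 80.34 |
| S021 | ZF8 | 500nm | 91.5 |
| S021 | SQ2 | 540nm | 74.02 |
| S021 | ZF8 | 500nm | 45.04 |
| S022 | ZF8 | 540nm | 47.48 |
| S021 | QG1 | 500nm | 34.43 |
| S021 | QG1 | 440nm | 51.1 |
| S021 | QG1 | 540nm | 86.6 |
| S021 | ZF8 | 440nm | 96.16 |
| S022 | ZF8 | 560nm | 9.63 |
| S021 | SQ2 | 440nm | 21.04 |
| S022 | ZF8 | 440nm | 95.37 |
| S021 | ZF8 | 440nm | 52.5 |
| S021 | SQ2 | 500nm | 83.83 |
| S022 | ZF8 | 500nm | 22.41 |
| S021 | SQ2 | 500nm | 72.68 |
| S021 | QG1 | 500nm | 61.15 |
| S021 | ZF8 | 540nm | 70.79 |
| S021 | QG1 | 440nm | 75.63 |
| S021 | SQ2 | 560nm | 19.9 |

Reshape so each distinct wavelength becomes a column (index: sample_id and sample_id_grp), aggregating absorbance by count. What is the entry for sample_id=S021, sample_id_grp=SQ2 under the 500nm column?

Rows with sample_id=S021, sample_id_grp=SQ2 and wavelength=500nm: absorbance values are 63.61, 83.83, 72.68.
3 rows match — count = 3.

3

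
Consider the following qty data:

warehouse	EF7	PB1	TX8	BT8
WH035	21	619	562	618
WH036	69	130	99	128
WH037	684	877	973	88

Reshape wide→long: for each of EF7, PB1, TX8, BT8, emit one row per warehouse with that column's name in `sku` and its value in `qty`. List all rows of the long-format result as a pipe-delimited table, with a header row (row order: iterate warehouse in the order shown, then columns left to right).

Each (warehouse, column) pair becomes one row: 3 × 4 = 12 rows.
For example, (WH035, EF7) → qty=21.

| warehouse | sku | qty |
| WH035 | EF7 | 21 |
| WH035 | PB1 | 619 |
| WH035 | TX8 | 562 |
| WH035 | BT8 | 618 |
| WH036 | EF7 | 69 |
| WH036 | PB1 | 130 |
| WH036 | TX8 | 99 |
| WH036 | BT8 | 128 |
| WH037 | EF7 | 684 |
| WH037 | PB1 | 877 |
| WH037 | TX8 | 973 |
| WH037 | BT8 | 88 |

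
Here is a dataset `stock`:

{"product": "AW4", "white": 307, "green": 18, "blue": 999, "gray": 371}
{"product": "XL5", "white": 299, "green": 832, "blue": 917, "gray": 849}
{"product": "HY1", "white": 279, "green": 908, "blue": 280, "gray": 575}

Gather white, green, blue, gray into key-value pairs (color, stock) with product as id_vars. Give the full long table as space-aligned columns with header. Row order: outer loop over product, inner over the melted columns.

product  color  stock
AW4      white  307  
AW4      green  18   
AW4      blue   999  
AW4      gray   371  
XL5      white  299  
XL5      green  832  
XL5      blue   917  
XL5      gray   849  
HY1      white  279  
HY1      green  908  
HY1      blue   280  
HY1      gray   575  

Each (product, column) pair becomes one row: 3 × 4 = 12 rows.
For example, (AW4, white) → stock=307.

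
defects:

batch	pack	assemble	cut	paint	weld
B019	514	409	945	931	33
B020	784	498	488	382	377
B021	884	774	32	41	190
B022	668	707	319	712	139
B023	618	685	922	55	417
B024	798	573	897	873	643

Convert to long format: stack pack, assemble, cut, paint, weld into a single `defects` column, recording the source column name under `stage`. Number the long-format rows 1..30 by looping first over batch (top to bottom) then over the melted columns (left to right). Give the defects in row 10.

377

30 rows total (6 × 5). Row 10: index ⌊(10-1)/5⌋ = 1 into batch → B020; (10-1) mod 5 = 4 into the melted columns → weld.
So row 10 is (B020, weld, 377); defects = 377.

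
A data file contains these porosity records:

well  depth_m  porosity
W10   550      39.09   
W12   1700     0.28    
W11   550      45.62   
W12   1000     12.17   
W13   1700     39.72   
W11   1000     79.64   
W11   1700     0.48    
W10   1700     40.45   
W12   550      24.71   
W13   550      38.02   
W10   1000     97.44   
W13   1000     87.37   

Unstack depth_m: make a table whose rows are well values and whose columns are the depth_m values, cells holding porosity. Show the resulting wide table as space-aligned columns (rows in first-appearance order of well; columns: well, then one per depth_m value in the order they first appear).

Columns: well plus the 3 distinct depth_m values (550, 1700, 1000).
For example, row W10 column 550 takes porosity=39.09 from the long row (W10, 550).

well  550    1700   1000 
W10   39.09  40.45  97.44
W12   24.71  0.28   12.17
W11   45.62  0.48   79.64
W13   38.02  39.72  87.37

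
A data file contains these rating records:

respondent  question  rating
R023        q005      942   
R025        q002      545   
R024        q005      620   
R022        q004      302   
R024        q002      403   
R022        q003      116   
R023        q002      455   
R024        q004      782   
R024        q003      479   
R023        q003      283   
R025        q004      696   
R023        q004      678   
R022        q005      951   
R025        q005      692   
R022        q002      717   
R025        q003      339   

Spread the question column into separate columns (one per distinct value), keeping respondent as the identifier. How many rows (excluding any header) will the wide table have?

4

4 distinct respondent values → 4 rows.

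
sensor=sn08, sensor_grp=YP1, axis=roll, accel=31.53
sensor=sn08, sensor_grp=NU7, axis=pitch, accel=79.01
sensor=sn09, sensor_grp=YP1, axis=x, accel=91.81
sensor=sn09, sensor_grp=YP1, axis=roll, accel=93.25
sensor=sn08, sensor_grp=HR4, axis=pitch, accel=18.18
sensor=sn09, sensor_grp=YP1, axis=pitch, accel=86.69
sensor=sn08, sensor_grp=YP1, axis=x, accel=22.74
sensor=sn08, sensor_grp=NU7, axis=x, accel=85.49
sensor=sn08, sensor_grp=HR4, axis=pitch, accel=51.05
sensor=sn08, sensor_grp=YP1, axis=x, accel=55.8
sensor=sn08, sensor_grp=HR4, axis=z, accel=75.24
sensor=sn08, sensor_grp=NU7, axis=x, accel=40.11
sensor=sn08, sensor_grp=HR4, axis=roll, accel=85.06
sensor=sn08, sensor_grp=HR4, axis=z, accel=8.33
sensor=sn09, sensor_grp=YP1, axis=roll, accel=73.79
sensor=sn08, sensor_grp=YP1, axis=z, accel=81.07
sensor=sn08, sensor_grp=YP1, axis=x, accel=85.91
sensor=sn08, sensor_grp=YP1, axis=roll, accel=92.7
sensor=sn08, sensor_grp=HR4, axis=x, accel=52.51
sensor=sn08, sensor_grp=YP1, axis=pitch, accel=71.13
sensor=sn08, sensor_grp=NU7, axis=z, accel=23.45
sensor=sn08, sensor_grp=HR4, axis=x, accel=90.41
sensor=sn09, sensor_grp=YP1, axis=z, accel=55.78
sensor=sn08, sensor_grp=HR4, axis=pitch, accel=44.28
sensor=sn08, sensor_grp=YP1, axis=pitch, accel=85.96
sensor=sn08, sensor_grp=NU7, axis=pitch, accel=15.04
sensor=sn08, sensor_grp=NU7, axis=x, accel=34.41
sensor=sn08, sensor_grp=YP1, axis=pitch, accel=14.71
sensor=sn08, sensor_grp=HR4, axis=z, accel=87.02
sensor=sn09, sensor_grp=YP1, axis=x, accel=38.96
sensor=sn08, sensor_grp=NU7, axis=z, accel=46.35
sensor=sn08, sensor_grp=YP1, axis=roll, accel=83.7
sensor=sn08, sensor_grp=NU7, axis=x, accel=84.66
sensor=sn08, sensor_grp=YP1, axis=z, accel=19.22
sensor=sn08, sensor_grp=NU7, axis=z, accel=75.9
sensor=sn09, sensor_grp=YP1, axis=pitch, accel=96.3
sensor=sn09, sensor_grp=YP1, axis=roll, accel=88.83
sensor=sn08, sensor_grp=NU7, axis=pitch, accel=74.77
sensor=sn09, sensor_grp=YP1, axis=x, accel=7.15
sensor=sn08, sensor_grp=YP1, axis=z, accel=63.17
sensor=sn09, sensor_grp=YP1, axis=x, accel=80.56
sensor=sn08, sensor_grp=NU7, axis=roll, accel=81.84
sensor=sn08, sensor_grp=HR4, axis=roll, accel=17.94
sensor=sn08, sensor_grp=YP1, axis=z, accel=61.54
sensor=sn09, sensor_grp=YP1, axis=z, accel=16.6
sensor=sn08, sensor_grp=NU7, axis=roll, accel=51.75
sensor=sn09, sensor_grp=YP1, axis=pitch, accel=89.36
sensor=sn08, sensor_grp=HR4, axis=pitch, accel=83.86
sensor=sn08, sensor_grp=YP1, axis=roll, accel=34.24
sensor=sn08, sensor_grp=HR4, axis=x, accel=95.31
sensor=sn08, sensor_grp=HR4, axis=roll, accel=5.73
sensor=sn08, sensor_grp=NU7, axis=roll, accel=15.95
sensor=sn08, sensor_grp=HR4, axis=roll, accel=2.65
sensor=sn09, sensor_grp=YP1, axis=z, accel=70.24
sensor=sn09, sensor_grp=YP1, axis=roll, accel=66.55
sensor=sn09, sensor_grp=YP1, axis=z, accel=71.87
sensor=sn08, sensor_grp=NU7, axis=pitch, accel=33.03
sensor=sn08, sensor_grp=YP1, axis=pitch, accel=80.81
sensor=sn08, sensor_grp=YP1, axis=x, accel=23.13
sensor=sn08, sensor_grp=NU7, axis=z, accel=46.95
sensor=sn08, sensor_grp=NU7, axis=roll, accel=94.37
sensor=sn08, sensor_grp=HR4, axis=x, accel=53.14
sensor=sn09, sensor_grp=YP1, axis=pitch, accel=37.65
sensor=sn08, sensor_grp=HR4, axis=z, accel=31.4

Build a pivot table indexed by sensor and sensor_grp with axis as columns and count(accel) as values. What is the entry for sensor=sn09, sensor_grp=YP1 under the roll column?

Rows with sensor=sn09, sensor_grp=YP1 and axis=roll: accel values are 93.25, 73.79, 88.83, 66.55.
4 rows match — count = 4.

4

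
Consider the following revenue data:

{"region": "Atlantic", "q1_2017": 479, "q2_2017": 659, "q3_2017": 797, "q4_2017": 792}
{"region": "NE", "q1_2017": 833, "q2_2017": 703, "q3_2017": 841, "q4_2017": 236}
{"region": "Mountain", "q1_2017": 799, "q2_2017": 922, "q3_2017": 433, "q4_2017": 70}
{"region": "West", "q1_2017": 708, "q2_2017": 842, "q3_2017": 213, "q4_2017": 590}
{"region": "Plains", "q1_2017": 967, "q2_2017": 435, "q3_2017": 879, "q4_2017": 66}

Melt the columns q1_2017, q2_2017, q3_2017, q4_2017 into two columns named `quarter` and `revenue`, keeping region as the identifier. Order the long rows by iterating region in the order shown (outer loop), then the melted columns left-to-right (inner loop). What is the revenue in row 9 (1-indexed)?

20 rows total (5 × 4). Row 9: index ⌊(9-1)/4⌋ = 2 into region → Mountain; (9-1) mod 4 = 0 into the melted columns → q1_2017.
So row 9 is (Mountain, q1_2017, 799); revenue = 799.

799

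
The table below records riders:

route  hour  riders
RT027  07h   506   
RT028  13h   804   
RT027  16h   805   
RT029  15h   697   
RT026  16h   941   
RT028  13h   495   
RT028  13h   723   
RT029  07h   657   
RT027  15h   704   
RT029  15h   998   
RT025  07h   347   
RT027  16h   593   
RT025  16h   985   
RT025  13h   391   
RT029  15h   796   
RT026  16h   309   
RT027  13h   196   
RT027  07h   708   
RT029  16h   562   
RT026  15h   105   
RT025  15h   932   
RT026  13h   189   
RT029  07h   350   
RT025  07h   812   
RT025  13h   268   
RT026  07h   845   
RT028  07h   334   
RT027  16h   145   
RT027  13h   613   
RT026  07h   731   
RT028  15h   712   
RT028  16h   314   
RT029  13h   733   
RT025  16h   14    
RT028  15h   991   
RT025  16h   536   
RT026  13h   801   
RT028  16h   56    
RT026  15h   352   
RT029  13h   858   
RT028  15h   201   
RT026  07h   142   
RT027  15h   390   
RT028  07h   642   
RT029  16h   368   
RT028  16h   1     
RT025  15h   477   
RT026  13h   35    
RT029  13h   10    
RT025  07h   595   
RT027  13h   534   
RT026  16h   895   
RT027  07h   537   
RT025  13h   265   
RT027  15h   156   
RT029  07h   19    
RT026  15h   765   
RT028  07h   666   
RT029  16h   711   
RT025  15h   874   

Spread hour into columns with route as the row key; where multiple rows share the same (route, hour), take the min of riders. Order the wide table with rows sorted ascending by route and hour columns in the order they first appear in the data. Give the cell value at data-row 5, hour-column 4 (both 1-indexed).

With rows sorted ascending by route, row 5 is route=RT029. hour columns in first-appearance order: 07h, 13h, 16h, 15h; column 4 is 15h.
Long rows with route=RT029, hour=15h: min(697, 998, 796) = 697.

697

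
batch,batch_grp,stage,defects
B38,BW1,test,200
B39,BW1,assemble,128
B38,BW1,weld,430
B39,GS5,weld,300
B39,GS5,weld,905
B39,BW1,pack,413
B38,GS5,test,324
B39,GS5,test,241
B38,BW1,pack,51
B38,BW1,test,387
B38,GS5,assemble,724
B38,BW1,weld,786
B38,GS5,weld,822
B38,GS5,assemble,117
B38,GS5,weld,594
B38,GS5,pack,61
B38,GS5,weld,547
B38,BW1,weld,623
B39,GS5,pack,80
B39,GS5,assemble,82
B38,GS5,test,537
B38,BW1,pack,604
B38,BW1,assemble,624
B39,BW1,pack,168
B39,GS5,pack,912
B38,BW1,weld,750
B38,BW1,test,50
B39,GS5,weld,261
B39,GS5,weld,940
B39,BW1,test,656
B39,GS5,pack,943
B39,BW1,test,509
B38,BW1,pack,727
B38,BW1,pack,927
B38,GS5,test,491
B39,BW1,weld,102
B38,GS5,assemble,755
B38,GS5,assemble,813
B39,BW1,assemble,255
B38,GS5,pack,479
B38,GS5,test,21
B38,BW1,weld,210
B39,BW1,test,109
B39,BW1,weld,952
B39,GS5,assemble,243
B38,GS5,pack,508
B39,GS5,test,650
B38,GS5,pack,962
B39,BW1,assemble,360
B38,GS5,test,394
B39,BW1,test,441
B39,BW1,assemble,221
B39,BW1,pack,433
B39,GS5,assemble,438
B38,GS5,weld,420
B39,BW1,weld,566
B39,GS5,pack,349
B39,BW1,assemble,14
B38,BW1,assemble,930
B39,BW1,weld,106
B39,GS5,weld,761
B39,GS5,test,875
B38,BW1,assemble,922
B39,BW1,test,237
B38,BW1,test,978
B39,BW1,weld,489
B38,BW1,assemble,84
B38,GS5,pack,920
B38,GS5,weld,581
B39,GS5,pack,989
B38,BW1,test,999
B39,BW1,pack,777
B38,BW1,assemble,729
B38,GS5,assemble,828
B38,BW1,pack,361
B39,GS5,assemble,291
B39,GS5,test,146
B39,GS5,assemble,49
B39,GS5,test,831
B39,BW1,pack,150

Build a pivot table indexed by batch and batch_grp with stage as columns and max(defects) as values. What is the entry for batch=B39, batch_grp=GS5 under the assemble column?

Rows with batch=B39, batch_grp=GS5 and stage=assemble: defects values are 82, 243, 438, 291, 49.
max(82, 243, 438, 291, 49) = 438.

438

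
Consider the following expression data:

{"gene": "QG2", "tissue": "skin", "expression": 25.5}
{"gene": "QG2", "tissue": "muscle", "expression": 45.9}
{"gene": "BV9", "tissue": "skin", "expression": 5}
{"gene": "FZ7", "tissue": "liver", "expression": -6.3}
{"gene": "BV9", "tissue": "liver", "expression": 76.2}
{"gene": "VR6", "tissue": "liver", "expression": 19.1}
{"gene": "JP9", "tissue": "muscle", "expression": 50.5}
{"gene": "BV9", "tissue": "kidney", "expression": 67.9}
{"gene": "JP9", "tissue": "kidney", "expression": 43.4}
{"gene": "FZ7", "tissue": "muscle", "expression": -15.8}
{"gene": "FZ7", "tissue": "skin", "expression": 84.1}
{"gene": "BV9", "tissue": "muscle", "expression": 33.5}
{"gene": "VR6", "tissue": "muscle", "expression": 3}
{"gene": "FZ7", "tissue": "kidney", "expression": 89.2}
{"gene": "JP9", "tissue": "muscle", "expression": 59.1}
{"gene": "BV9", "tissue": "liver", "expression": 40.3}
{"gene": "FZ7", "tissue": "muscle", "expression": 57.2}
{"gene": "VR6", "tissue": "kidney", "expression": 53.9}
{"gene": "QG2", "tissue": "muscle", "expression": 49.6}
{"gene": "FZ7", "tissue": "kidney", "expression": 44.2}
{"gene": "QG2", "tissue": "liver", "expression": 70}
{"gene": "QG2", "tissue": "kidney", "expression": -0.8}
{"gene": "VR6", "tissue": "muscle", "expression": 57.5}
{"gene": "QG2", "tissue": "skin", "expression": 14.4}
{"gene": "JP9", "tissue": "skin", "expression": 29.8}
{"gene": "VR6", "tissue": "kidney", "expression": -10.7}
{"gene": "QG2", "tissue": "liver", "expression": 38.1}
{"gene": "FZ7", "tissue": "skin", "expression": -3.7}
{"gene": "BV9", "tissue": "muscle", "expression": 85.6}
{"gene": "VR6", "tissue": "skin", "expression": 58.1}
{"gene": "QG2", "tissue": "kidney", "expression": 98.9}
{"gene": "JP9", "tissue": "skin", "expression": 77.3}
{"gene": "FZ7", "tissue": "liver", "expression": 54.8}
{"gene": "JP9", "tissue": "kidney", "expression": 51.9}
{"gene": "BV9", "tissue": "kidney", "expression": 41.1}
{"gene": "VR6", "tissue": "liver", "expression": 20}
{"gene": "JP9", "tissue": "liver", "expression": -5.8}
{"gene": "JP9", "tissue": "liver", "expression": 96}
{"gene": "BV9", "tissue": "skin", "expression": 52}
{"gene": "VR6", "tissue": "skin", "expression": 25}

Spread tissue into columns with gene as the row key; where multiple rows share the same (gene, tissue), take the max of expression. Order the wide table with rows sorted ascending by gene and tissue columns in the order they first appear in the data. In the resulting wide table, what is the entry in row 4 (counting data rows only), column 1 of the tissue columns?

With rows sorted ascending by gene, row 4 is gene=QG2. tissue columns in first-appearance order: skin, muscle, liver, kidney; column 1 is skin.
Long rows with gene=QG2, tissue=skin: max(25.5, 14.4) = 25.5.

25.5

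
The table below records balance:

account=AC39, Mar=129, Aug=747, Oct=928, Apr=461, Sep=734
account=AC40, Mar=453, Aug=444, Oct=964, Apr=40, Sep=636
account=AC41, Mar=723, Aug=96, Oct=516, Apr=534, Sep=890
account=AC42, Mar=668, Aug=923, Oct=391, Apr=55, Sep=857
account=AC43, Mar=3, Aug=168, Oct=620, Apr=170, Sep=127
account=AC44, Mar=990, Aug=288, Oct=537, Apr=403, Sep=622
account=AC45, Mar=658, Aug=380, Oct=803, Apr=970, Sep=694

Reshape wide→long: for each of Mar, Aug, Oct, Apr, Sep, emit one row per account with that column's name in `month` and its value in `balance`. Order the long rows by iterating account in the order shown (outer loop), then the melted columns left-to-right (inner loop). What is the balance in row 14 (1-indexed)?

35 rows total (7 × 5). Row 14: index ⌊(14-1)/5⌋ = 2 into account → AC41; (14-1) mod 5 = 3 into the melted columns → Apr.
So row 14 is (AC41, Apr, 534); balance = 534.

534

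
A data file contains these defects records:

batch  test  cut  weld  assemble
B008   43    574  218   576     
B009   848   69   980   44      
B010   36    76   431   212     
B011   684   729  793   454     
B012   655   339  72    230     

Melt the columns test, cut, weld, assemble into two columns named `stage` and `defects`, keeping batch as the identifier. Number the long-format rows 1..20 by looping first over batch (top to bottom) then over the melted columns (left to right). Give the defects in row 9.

36

20 rows total (5 × 4). Row 9: index ⌊(9-1)/4⌋ = 2 into batch → B010; (9-1) mod 4 = 0 into the melted columns → test.
So row 9 is (B010, test, 36); defects = 36.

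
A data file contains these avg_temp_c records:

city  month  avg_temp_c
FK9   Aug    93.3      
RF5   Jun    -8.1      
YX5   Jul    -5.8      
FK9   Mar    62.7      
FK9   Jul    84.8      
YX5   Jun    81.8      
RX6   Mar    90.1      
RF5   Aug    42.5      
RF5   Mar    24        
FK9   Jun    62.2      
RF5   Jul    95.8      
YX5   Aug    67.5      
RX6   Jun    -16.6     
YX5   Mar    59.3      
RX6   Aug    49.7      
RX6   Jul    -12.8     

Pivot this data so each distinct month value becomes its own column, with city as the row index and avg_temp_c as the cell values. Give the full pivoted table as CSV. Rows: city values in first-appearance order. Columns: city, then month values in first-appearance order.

city,Aug,Jun,Jul,Mar
FK9,93.3,62.2,84.8,62.7
RF5,42.5,-8.1,95.8,24
YX5,67.5,81.8,-5.8,59.3
RX6,49.7,-16.6,-12.8,90.1

Columns: city plus the 4 distinct month values (Aug, Jun, Jul, Mar).
For example, row FK9 column Aug takes avg_temp_c=93.3 from the long row (FK9, Aug).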